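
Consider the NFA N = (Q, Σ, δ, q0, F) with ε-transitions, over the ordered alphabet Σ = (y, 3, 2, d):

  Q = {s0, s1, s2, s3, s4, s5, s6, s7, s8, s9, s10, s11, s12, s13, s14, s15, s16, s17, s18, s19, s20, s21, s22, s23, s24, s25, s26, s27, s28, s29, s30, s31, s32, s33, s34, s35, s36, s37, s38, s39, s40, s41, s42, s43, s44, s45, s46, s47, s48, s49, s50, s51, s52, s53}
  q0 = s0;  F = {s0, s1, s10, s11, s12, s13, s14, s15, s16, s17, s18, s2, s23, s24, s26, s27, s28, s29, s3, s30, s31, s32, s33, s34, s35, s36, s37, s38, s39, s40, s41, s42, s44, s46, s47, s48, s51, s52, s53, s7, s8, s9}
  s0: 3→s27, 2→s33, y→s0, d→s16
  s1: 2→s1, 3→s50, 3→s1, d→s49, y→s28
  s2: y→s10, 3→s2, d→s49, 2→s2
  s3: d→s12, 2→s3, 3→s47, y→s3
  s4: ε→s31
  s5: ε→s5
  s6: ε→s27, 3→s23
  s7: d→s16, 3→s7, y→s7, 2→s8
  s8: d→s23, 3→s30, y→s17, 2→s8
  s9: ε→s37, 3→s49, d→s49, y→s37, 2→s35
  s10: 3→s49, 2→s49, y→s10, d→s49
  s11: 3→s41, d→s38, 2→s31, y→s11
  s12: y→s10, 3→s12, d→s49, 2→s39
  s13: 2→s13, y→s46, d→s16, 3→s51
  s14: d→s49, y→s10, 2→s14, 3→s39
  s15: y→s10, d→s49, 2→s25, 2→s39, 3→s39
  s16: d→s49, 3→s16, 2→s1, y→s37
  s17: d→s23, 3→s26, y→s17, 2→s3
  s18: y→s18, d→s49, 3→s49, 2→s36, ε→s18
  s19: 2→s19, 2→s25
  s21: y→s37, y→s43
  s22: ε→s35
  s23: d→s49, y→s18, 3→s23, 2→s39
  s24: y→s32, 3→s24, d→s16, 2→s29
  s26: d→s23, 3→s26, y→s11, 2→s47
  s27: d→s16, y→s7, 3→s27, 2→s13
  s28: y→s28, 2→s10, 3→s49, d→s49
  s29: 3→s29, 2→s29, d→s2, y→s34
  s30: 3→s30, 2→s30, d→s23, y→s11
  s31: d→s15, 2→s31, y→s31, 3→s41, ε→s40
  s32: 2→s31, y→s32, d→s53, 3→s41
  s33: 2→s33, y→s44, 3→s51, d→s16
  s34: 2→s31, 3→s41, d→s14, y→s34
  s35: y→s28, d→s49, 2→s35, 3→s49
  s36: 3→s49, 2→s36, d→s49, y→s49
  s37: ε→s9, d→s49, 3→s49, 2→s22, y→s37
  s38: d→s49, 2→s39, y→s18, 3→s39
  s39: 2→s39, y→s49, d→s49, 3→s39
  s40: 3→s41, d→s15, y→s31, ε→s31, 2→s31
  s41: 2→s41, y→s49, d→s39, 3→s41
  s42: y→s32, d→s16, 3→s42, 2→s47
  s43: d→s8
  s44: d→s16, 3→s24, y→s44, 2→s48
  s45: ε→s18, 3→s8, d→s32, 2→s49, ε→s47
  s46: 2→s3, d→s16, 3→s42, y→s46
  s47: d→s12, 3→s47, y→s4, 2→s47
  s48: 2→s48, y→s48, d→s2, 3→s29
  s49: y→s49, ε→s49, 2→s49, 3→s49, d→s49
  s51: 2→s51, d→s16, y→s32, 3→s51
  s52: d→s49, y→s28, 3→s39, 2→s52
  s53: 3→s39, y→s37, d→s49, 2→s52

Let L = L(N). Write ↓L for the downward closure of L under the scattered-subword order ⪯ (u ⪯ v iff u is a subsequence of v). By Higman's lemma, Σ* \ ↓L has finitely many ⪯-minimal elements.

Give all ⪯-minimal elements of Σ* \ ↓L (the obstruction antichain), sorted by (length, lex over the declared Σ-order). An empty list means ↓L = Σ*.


|Q|=54, |F|=42, |δ|=195 (12 ε).
min D↑ (41 st, q0=0, F={10}): 0:y→0,3→1,2→2,d→3 1:y→4,3→1,2→5,d→3 2:y→6,3→7,2→2,d→3 3:y→8,3→3,2→9,d→10 4:y→4,3→4,2→11,d→3 5:y→12,3→7,2→5,d→3 6:y→6,3→13,2→14,d→3 7:y→15,3→7,2→7,d→3 8:y→8,3→10,2→16,d→10 9:y→17,3→9,2→9,d→10 10:y→10,3→10,2→10,d→10 11:y→18,3→19,2→11,d→20 12:y→12,3→21,2→22,d→3 13:y→15,3→13,2→23,d→3 14:y→14,3→23,2→14,d→24 15:y→15,3→25,2→26,d→27 16:y→17,3→10,2→16,d→10 17:y→17,3→10,2→28,d→10 18:y→18,3→29,2→22,d→20 19:y→30,3→19,2→19,d→20 20:y→31,3→20,2→32,d→10 21:y→15,3→21,2→33,d→3 22:y→22,3→33,2→22,d→34 23:y→35,3→23,2→23,d→24 24:y→28,3→24,2→24,d→10 25:y→10,3→25,2→25,d→32 26:y→26,3→25,2→26,d→36 27:y→8,3→32,2→37,d→10 28:y→28,3→10,2→10,d→10 29:y→30,3→29,2→33,d→20 30:y→30,3→25,2→26,d→38 31:y→31,3→10,2→39,d→10 32:y→10,3→32,2→32,d→10 33:y→26,3→33,2→33,d→34 34:y→28,3→34,2→32,d→10 35:y→35,3→25,2→26,d→40 36:y→28,3→32,2→32,d→10 37:y→17,3→32,2→37,d→10 38:y→31,3→32,2→32,d→10 39:y→10,3→10,2→39,d→10 40:y→28,3→32,2→40,d→10 [Hopcroft].
'dd': |S_i|=[47, 22, 1] end={s49} — reject; 2/2 single-dels accept.
'dy3': run [47, 22, 9, 1] end={s49} ∉↓L; 3/3 single-dels accept.
'23y3y': run [47, 44, 36, 23, 3, 1] end={s49} rej; 5/5 single-dels accept.
'd2y22': run [47, 22, 13, 3, 2, 1] end={s49} — reject; 5/5 single-dels accept.
'3y2d2y': N↓-sim [47, 43, 37, 28, 10, 4, 1] end={s49} ∉↓L; 6/6 del acc.
'2y2dy2': |S_i|=[47, 44, 39, 24, 8, 2, 1] end={s49} ∉↓L; 6/6 deletions ∈↓L.
6 obstructions.

A = [dd, dy3, 23y3y, d2y22, 3y2d2y, 2y2dy2].


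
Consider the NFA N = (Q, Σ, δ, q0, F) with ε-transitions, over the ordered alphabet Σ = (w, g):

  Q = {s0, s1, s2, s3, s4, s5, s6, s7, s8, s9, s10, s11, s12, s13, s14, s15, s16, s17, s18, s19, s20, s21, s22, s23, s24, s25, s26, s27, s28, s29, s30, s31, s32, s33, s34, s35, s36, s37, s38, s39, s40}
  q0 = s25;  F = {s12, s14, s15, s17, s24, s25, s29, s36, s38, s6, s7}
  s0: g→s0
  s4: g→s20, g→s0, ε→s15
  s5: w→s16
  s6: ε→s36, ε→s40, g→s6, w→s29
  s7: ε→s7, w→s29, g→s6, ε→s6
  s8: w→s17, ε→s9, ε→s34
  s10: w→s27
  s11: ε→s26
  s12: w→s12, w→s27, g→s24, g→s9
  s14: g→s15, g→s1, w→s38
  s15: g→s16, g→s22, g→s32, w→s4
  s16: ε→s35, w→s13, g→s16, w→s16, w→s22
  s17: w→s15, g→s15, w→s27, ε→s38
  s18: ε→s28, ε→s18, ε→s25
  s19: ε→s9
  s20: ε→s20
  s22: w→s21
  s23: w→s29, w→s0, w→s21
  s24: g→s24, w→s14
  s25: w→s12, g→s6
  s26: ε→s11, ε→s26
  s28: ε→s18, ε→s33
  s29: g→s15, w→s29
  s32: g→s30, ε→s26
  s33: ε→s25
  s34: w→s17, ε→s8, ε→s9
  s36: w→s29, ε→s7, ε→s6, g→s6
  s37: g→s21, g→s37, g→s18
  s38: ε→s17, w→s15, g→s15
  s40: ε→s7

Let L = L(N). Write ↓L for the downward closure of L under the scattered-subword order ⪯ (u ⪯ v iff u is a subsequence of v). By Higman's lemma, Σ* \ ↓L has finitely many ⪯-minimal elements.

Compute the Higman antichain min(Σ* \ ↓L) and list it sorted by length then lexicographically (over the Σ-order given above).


|Q|=41, |F|=11, |δ|=74 (27 ε).
min D↑ (9 st, q0=0, F={8}): 0:w→1,g→2 1:w→1,g→3 2:w→4,g→2 3:w→5,g→3 4:w→4,g→6 5:w→7,g→6 6:w→6,g→8 7:w→6,g→6 8:w→8,g→8 (ε-aug+det+¬).
'gwgg': run [27, 25, 19, 14, 11] end={s0,s11,s13,s16,s20,s21,s22,s26,s30,s32,s35} ∉↓L; 4/4 single-dels accept.
'wgwwwg': N↓-sim [27, 22, 20, 18, 16, 14, 11] end={s0,s11,s13,s16,s20,s21,s22,s26,s30,s32,s35} ∉↓L; 6/6 deletions ∈↓L.
2 obstructions.

min(Σ*\↓L) = [gwgg, wgwwwg].


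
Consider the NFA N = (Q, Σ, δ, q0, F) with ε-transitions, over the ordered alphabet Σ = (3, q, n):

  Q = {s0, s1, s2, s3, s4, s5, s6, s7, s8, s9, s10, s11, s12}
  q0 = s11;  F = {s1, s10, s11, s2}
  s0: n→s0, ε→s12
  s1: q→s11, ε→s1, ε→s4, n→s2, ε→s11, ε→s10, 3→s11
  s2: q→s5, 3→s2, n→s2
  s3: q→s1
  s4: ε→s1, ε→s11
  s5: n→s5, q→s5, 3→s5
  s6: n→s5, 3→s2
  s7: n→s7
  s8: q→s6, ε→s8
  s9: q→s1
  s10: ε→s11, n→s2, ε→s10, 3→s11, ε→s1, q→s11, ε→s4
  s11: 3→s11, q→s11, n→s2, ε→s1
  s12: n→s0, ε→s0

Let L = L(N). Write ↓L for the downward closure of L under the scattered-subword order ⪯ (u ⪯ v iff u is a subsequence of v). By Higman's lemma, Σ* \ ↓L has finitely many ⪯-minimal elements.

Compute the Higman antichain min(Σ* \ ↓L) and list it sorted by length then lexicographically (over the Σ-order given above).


A = [nq].

|Q|=13, |F|=4, |δ|=37 (14 ε).
min D↑ (3 st, q0=0, F={2}): 0:3→0,q→0,n→1 1:3→1,q→2,n→1 2:3→2,q→2,n→2 (ε-aug+det+¬).
'nq': run [6, 2, 1] end={s5} rej; 2/2 single-dels accept.
1 obstructions.


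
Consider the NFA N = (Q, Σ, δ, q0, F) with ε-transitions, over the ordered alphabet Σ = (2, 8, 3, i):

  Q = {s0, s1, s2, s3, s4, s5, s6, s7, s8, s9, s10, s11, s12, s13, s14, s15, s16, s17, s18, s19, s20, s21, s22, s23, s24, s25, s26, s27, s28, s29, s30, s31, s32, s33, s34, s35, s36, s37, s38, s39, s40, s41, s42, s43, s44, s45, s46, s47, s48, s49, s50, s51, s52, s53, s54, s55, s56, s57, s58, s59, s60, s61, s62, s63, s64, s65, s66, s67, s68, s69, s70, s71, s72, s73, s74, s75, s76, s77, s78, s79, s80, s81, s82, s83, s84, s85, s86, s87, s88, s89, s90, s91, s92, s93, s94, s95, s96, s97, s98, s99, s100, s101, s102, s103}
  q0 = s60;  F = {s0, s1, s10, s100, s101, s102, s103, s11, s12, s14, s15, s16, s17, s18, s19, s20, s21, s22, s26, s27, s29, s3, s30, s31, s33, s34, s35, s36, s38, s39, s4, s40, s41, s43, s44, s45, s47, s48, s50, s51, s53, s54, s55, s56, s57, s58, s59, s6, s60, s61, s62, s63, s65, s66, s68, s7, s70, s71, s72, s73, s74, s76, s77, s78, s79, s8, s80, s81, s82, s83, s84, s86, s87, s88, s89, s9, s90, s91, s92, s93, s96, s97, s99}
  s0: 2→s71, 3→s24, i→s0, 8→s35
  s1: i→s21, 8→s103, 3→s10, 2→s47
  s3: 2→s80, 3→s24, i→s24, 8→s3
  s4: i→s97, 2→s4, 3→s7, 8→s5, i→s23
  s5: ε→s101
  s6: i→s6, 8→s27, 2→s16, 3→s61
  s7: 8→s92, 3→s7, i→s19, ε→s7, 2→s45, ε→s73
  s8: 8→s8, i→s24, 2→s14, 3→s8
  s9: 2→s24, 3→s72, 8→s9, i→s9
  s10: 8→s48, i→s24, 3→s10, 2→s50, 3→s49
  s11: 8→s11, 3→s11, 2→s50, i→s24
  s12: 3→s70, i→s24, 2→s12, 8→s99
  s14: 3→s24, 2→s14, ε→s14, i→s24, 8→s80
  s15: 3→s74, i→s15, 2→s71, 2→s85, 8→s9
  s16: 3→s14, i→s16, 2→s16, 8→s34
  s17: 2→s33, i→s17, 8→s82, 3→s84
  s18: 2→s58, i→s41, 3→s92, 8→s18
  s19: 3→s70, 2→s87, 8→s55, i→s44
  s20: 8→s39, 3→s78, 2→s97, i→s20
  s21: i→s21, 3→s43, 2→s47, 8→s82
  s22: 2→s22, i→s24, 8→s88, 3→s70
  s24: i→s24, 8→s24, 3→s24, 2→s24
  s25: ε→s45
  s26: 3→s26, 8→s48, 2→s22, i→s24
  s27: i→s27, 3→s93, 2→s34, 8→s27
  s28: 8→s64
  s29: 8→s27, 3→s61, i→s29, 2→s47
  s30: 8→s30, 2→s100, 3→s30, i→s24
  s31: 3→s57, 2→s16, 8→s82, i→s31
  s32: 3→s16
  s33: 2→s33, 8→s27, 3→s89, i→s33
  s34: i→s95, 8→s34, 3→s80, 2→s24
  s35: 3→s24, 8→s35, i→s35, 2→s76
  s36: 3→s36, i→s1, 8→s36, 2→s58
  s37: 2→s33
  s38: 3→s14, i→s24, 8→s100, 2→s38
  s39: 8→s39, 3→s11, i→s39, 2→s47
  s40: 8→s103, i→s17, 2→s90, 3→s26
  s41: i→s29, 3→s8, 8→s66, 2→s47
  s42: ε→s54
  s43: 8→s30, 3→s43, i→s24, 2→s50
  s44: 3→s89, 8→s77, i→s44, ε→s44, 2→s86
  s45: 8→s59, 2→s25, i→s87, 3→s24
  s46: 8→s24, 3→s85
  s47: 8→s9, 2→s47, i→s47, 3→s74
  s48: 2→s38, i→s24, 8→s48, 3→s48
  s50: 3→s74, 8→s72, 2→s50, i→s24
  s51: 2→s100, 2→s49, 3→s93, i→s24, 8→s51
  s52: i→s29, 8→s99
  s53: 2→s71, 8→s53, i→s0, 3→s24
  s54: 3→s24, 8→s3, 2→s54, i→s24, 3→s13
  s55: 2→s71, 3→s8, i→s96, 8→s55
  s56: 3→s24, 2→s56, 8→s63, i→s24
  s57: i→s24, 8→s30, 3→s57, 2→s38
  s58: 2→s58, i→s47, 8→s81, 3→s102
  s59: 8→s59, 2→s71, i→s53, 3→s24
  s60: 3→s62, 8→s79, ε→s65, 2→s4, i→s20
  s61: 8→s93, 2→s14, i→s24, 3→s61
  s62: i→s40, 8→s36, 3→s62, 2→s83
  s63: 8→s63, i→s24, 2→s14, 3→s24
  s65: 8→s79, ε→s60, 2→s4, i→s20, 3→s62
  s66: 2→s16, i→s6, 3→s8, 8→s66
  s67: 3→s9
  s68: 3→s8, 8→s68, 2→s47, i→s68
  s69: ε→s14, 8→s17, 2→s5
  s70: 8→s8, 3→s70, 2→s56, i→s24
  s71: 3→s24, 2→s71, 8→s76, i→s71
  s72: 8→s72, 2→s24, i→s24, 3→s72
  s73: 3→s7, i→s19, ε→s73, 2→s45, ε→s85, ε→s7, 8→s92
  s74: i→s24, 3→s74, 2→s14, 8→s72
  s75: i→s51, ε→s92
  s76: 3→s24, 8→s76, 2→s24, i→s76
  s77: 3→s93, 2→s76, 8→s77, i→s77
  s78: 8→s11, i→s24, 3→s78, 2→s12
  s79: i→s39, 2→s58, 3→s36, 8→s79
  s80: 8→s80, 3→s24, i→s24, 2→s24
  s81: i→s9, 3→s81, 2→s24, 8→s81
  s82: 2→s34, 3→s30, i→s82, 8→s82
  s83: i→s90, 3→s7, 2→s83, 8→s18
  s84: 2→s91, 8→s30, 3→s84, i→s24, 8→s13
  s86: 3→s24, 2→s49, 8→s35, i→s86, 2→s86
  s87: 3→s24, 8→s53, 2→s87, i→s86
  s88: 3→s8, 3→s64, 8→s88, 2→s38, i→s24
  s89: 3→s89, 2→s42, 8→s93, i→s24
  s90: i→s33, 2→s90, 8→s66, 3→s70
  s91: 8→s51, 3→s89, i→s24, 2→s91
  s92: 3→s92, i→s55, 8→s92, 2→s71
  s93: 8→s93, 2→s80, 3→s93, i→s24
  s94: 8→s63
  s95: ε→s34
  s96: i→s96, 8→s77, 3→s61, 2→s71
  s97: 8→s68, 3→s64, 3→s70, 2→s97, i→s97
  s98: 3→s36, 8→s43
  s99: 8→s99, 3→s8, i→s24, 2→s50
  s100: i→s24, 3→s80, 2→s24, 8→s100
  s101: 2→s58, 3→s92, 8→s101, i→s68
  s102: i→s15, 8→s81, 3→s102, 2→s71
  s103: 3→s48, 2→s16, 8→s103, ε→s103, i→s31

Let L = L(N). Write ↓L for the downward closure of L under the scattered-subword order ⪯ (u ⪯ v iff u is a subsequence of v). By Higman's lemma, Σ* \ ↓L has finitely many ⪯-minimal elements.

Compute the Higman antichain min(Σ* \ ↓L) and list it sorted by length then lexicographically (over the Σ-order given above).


|Q|=104, |F|=83, |δ|=375 (16 ε).
min D↑ (82 st, q0=0, F={30}): 0:2→1,8→2,3→3,i→4 1:2→1,8→5,3→6,i→7 2:2→8,8→2,3→9,i→10 3:2→11,8→9,3→3,i→12 4:2→7,8→10,3→13,i→4 5:2→8,8→5,3→14,i→15 6:2→16,8→14,3→6,i→17 7:2→7,8→15,3→18,i→7 8:2→8,8→19,3→20,i→21 9:2→8,8→9,3→9,i→22 10:2→21,8→10,3→23,i→10 11:2→11,8→24,3→6,i→25 12:2→25,8→26,3→27,i→28 13:2→29,8→23,3→13,i→30 14:2→31,8→14,3→14,i→32 15:2→21,8→15,3→33,i→15 16:2→16,8→34,3→30,i→35 17:2→35,8→32,3→18,i→36 18:2→37,8→33,3→18,i→30 19:2→30,8→19,3→19,i→38 20:2→31,8→19,3→20,i→39 21:2→21,8→38,3→40,i→21 22:2→21,8→26,3→41,i→42 23:2→43,8→23,3→23,i→30 24:2→8,8→24,3→14,i→44 25:2→25,8→45,3→18,i→46 26:2→47,8→26,3→48,i→49 27:2→50,8→48,3→27,i→30 28:2→46,8→51,3→52,i→28 29:2→29,8→53,3→18,i→30 30:2→30,8→30,3→30,i→30 31:2→31,8→54,3→30,i→31 32:2→31,8→32,3→33,i→55 33:2→56,8→33,3→33,i→30 34:2→31,8→34,3→30,i→57 35:2→35,8→57,3→30,i→58 36:2→58,8→59,3→60,i→36 37:2→37,8→61,3→30,i→30 38:2→30,8→38,3→62,i→38 39:2→31,8→38,3→40,i→39 40:2→56,8→62,3→40,i→30 41:2→43,8→48,3→41,i→30 42:2→21,8→51,3→63,i→42 43:2→43,8→62,3→40,i→30 44:2→21,8→45,3→33,i→64 45:2→47,8→45,3→33,i→65 46:2→46,8→66,3→60,i→46 47:2→47,8→67,3→56,i→47 48:2→68,8→48,3→48,i→30 49:2→47,8→51,3→69,i→49 50:2→50,8→70,3→18,i→30 51:2→67,8→51,3→71,i→51 52:2→72,8→71,3→52,i→30 53:2→43,8→53,3→33,i→30 54:2→30,8→54,3→30,i→54 55:2→31,8→59,3→73,i→55 56:2→56,8→74,3→30,i→30 57:2→31,8→57,3→30,i→75 58:2→58,8→76,3→30,i→58 59:2→54,8→59,3→77,i→59 60:2→78,8→77,3→60,i→30 61:2→56,8→61,3→30,i→30 62:2→30,8→62,3→62,i→30 63:2→43,8→71,3→63,i→30 64:2→21,8→66,3→73,i→64 65:2→47,8→66,3→73,i→65 66:2→67,8→66,3→77,i→66 67:2→30,8→67,3→74,i→67 68:2→68,8→79,3→56,i→30 69:2→68,8→71,3→69,i→30 70:2→68,8→70,3→33,i→30 71:2→79,8→71,3→71,i→30 72:2→72,8→80,3→60,i→30 73:2→56,8→77,3→73,i→30 74:2→30,8→74,3→30,i→30 75:2→31,8→76,3→30,i→75 76:2→54,8→76,3→30,i→76 77:2→74,8→77,3→77,i→30 78:2→78,8→81,3→30,i→30 79:2→30,8→79,3→74,i→30 80:2→79,8→80,3→77,i→30 81:2→74,8→81,3→30,i→30.
'i3i': |S_i|=[93, 74, 36, 1] end={s24} rej; 3/3 deletions ∈↓L.
'2323': run [93, 70, 41, 21, 2] end={s13,s24} — reject; 4/4 deletions ∈↓L.
'8282': run [93, 62, 21, 9, 1] end={s24} — reject; 4/4 del acc.
'3i8233': |S_i|=[93, 82, 65, 37, 11, 3, 1] end={s24} — reject; 6/6 single-dels accept.
'3ii822': |S_i|=[93, 82, 65, 45, 18, 7, 1] end={s24} ∉↓L; 6/6 single-dels accept.
5 obstructions.

min(Σ*\↓L) = [i3i, 2323, 8282, 3i8233, 3ii822].


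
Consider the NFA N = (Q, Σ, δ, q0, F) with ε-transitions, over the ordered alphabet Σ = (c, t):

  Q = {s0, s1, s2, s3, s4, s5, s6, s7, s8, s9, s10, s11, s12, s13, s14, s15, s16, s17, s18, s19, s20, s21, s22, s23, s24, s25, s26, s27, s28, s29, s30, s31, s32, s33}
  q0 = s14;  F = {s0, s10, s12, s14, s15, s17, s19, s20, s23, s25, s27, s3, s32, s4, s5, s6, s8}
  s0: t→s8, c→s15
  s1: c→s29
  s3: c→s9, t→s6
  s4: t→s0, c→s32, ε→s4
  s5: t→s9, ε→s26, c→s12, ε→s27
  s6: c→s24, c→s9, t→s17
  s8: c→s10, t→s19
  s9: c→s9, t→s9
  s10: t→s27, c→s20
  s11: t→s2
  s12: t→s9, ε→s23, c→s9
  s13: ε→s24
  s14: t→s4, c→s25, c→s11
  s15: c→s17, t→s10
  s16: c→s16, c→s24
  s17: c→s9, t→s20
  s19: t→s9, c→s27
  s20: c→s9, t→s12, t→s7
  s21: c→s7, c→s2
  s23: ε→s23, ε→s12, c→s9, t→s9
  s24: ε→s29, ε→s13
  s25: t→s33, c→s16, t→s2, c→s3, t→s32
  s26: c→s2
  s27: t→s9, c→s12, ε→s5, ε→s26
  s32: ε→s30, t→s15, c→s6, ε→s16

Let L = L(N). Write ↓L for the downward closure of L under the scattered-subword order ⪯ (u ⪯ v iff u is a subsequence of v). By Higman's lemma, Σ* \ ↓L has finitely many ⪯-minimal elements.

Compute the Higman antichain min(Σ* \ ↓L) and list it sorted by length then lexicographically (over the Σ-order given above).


min(Σ*\↓L) = [ccc, ttttt].

|Q|=34, |F|=17, |δ|=62 (13 ε).
min D↑ (16 st, q0=0, F={6}): 0:c→1,t→2 1:c→3,t→4 2:c→4,t→5 3:c→6,t→7 4:c→7,t→8 5:c→8,t→9 6:c→6,t→6 7:c→6,t→10 8:c→10,t→11 9:c→11,t→12 10:c→6,t→13 11:c→13,t→14 12:c→14,t→6 13:c→6,t→15 14:c→15,t→6 15:c→6,t→6 (ε-aug+det+¬).
'ccc': N↓-sim [28, 23, 13, 5] end={s13,s16,s24,s29,s9} rej; 3/3 single-dels accept.
'ttttt': N↓-sim [28, 24, 15, 12, 9, 1] end={s9} ∉↓L; 5/5 deletions ∈↓L.
2 obstructions.


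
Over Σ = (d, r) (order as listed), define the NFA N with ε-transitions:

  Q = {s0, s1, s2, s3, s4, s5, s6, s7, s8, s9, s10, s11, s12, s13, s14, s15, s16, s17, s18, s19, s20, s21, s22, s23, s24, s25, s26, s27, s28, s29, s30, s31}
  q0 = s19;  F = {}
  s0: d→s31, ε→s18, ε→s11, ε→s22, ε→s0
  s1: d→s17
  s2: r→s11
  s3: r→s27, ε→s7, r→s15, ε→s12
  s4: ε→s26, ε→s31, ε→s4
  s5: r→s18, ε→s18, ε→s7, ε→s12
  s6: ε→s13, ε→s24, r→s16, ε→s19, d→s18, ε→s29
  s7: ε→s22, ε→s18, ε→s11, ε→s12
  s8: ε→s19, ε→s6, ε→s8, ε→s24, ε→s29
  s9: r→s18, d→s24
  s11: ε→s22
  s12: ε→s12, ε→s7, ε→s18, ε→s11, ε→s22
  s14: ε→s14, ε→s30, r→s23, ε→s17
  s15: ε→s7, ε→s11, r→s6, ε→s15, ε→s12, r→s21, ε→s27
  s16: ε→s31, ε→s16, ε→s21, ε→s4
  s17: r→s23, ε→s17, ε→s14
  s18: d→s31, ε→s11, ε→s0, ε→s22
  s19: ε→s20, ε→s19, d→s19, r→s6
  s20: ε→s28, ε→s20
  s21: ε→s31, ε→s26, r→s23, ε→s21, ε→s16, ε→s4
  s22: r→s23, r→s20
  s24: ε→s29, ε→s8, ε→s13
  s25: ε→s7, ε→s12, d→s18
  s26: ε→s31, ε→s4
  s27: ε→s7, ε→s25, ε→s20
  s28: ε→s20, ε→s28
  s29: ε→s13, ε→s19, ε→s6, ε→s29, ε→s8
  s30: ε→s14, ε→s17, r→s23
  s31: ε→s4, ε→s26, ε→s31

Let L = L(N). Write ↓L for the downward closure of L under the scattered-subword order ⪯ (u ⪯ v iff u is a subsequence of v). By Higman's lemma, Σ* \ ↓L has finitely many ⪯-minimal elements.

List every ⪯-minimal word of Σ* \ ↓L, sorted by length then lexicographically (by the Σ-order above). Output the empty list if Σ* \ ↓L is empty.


min(Σ*\↓L) = [ε].

|Q|=32, |F|=0, |δ|=101 (79 ε).
min D↑ (1 st, q0=0, F={0}): 0:d→0,r→0.
ε ∈ L(D↑) — L = ∅.


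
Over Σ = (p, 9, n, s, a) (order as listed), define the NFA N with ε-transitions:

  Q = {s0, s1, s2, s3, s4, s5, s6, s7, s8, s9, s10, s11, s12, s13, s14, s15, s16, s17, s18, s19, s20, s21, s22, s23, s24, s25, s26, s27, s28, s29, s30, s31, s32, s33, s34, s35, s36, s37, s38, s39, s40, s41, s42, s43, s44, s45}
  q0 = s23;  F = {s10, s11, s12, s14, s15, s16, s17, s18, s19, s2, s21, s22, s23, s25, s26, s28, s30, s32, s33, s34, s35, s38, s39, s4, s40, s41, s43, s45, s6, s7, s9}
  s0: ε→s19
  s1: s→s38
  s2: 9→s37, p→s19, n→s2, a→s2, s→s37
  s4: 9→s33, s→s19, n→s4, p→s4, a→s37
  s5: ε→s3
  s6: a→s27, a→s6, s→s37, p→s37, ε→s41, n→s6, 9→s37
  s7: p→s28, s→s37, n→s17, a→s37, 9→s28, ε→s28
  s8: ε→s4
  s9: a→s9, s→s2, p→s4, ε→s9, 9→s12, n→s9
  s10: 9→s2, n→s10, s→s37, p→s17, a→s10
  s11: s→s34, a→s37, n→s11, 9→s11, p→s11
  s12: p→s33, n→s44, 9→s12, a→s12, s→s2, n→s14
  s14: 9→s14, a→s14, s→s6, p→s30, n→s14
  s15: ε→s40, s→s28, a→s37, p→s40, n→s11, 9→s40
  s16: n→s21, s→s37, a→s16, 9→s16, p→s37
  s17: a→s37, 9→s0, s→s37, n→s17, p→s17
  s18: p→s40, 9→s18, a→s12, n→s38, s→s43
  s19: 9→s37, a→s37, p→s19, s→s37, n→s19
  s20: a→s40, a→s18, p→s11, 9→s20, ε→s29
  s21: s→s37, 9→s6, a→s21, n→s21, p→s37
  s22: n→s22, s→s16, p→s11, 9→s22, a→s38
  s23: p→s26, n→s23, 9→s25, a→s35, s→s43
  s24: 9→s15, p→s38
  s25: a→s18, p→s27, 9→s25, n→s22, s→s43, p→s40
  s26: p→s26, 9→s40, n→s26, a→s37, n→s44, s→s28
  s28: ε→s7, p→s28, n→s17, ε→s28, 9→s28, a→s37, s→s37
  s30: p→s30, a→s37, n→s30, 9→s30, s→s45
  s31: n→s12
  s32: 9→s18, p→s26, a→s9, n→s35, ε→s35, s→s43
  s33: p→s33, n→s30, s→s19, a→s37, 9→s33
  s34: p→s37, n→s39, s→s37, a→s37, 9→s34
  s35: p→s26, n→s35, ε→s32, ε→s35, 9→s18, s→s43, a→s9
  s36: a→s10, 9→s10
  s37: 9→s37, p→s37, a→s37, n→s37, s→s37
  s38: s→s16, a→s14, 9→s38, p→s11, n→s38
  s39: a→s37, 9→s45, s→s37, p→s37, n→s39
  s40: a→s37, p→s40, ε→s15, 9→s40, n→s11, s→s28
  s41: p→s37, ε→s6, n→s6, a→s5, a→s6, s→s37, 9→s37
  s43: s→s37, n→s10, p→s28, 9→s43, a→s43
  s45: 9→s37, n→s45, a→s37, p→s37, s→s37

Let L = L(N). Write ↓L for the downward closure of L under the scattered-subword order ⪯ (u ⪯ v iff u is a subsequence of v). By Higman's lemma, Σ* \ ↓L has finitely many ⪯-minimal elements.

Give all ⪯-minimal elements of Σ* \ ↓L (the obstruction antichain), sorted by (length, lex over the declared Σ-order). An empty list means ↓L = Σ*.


|Q|=46, |F|=31, |δ|=190 (15 ε).
min D↑ (28 st, q0=0, F={7}): 0:p→1,9→2,n→0,s→3,a→4 1:p→1,9→5,n→1,s→6,a→7 2:p→5,9→2,n→8,s→3,a→9 3:p→6,9→3,n→10,s→7,a→3 4:p→1,9→9,n→4,s→3,a→11 5:p→5,9→5,n→12,s→6,a→7 6:p→6,9→6,n→13,s→7,a→7 7:p→7,9→7,n→7,s→7,a→7 8:p→12,9→8,n→8,s→14,a→15 9:p→5,9→9,n→15,s→3,a→16 10:p→13,9→17,n→10,s→7,a→10 11:p→18,9→16,n→11,s→17,a→11 12:p→12,9→12,n→12,s→19,a→7 13:p→13,9→20,n→13,s→7,a→7 14:p→7,9→14,n→21,s→7,a→14 15:p→12,9→15,n→15,s→14,a→22 16:p→23,9→16,n→22,s→17,a→16 17:p→20,9→7,n→17,s→7,a→17 18:p→18,9→23,n→18,s→20,a→7 19:p→7,9→19,n→24,s→7,a→7 20:p→20,9→7,n→20,s→7,a→7 21:p→7,9→25,n→21,s→7,a→21 22:p→26,9→22,n→22,s→25,a→22 23:p→23,9→23,n→26,s→20,a→7 24:p→7,9→27,n→24,s→7,a→7 25:p→7,9→7,n→25,s→7,a→25 26:p→26,9→26,n→26,s→27,a→7 27:p→7,9→7,n→27,s→7,a→7.
'pa': |S_i|=[37, 18, 1] end={s37} ∉↓L; 2/2 del acc.
'ss': |S_i|=[37, 19, 1] end={s37} — reject; 2/2 deletions ∈↓L.
'9nsp': run [37, 31, 22, 11, 1] end={s37} — reject; 4/4 del acc.
'sn99': run [37, 19, 14, 10, 1] end={s37} — reject; 4/4 del acc.
'aas9': |S_i|=[37, 34, 24, 9, 1] end={s37} rej; 4/4 del acc.
5 minimals (antichain).

Antichain: [pa, ss, 9nsp, sn99, aas9].


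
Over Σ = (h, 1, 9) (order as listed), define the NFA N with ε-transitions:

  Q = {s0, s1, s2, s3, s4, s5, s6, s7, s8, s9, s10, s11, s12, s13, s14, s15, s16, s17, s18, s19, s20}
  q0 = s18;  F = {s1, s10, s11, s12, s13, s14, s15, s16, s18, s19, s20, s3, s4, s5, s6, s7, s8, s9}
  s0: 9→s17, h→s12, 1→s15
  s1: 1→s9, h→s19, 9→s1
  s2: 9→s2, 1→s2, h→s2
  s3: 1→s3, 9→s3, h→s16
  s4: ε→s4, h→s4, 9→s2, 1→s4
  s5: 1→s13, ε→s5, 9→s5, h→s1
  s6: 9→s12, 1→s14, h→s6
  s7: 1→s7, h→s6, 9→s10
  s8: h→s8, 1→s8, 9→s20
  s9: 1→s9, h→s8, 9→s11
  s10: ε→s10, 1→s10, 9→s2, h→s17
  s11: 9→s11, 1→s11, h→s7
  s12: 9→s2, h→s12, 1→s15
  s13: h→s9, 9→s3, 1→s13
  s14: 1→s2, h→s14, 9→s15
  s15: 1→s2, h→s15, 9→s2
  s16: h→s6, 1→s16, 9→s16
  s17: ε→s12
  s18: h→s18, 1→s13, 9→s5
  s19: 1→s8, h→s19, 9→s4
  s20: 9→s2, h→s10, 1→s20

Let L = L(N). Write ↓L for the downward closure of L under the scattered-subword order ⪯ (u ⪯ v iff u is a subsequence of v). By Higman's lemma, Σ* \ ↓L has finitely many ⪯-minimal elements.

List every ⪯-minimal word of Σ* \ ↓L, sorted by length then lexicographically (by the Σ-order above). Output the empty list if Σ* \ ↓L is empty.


|Q|=21, |F|=18, |δ|=64 (4 ε).
min D↑ (19 st, q0=0, F={15}): 0:h→0,1→1,9→2 1:h→3,1→1,9→4 2:h→5,1→1,9→2 3:h→6,1→3,9→7 4:h→8,1→4,9→4 5:h→9,1→3,9→5 6:h→6,1→6,9→10 7:h→11,1→7,9→7 8:h→12,1→8,9→8 9:h→9,1→6,9→13 10:h→14,1→10,9→15 11:h→12,1→11,9→14 12:h→12,1→16,9→17 13:h→13,1→13,9→15 14:h→17,1→14,9→15 15:h→15,1→15,9→15 16:h→16,1→15,9→18 17:h→17,1→18,9→15 18:h→18,1→15,9→15 (ε-aug+det+¬).
'1hh99': run [20, 16, 14, 11, 6, 1] end={s2} ∉↓L; 5/5 del acc.
'9hh99': |S_i|=[20, 19, 16, 12, 7, 1] end={s2} rej; 5/5 single-dels accept.
'19hh11': N↓-sim [20, 16, 12, 9, 6, 3, 1] end={s2} rej; 6/6 del acc.
3 words, ⪯-incomp.

A = [1hh99, 9hh99, 19hh11].


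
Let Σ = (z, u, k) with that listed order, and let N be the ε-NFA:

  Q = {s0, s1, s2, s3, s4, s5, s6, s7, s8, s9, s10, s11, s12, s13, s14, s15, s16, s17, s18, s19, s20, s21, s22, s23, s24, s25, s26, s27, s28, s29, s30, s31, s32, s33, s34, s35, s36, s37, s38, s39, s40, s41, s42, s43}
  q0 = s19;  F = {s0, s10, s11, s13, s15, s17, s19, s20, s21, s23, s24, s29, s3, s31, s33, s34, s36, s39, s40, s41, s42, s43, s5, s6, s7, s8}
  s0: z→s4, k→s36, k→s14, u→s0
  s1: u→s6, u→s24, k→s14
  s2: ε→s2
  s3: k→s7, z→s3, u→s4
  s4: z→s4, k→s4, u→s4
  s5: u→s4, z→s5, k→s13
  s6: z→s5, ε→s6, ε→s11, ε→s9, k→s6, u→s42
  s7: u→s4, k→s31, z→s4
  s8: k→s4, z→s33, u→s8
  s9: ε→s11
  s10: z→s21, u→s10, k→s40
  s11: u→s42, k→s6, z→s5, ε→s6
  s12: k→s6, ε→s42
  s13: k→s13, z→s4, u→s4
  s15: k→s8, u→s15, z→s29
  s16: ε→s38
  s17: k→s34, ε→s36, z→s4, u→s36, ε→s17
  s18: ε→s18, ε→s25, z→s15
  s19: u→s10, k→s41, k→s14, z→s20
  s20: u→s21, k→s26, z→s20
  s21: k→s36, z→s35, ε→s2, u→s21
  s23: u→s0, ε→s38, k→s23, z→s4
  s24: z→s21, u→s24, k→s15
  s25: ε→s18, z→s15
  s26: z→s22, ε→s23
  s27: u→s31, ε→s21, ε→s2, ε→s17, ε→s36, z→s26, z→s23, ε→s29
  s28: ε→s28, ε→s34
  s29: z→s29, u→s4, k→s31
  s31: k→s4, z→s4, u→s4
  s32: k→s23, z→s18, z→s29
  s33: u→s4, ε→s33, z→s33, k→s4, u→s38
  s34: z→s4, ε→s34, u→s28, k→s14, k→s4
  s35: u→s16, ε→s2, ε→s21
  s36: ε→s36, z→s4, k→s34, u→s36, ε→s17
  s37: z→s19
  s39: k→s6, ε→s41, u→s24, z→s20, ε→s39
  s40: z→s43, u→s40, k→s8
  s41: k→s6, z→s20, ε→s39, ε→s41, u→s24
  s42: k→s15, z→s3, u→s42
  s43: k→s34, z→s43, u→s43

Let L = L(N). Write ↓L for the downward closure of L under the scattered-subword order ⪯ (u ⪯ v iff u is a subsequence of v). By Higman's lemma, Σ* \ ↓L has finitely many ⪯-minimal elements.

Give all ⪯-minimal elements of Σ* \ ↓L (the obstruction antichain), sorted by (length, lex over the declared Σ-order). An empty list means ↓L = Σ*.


|Q|=44, |F|=26, |δ|=133 (33 ε).
min D↑ (24 st, q0=0, F={10}): 0:z→1,u→2,k→3 1:z→1,u→4,k→5 2:z→4,u→2,k→6 3:z→1,u→7,k→8 4:z→4,u→4,k→9 5:z→10,u→11,k→5 6:z→12,u→6,k→13 7:z→4,u→7,k→14 8:z→15,u→16,k→8 9:z→10,u→9,k→17 10:z→10,u→10,k→10 11:z→10,u→11,k→9 12:z→12,u→12,k→17 13:z→18,u→13,k→10 14:z→19,u→14,k→13 15:z→15,u→10,k→20 16:z→21,u→16,k→14 17:z→10,u→17,k→10 18:z→18,u→10,k→10 19:z→19,u→10,k→22 20:z→10,u→10,k→20 21:z→21,u→10,k→23 22:z→10,u→10,k→10 23:z→10,u→10,k→22.
'zkz': N↓-sim [36, 24, 14, 2] end={s22,s4} — reject; 3/3 single-dels accept.
'ukkk': N↓-sim [36, 24, 15, 8, 2] end={s14,s4} — reject; 4/4 deletions ∈↓L.
'kkzu': N↓-sim [36, 34, 24, 10, 2] end={s38,s4} — reject; 4/4 deletions ∈↓L.
3 words, ⪯-incomp.

A = [zkz, ukkk, kkzu].


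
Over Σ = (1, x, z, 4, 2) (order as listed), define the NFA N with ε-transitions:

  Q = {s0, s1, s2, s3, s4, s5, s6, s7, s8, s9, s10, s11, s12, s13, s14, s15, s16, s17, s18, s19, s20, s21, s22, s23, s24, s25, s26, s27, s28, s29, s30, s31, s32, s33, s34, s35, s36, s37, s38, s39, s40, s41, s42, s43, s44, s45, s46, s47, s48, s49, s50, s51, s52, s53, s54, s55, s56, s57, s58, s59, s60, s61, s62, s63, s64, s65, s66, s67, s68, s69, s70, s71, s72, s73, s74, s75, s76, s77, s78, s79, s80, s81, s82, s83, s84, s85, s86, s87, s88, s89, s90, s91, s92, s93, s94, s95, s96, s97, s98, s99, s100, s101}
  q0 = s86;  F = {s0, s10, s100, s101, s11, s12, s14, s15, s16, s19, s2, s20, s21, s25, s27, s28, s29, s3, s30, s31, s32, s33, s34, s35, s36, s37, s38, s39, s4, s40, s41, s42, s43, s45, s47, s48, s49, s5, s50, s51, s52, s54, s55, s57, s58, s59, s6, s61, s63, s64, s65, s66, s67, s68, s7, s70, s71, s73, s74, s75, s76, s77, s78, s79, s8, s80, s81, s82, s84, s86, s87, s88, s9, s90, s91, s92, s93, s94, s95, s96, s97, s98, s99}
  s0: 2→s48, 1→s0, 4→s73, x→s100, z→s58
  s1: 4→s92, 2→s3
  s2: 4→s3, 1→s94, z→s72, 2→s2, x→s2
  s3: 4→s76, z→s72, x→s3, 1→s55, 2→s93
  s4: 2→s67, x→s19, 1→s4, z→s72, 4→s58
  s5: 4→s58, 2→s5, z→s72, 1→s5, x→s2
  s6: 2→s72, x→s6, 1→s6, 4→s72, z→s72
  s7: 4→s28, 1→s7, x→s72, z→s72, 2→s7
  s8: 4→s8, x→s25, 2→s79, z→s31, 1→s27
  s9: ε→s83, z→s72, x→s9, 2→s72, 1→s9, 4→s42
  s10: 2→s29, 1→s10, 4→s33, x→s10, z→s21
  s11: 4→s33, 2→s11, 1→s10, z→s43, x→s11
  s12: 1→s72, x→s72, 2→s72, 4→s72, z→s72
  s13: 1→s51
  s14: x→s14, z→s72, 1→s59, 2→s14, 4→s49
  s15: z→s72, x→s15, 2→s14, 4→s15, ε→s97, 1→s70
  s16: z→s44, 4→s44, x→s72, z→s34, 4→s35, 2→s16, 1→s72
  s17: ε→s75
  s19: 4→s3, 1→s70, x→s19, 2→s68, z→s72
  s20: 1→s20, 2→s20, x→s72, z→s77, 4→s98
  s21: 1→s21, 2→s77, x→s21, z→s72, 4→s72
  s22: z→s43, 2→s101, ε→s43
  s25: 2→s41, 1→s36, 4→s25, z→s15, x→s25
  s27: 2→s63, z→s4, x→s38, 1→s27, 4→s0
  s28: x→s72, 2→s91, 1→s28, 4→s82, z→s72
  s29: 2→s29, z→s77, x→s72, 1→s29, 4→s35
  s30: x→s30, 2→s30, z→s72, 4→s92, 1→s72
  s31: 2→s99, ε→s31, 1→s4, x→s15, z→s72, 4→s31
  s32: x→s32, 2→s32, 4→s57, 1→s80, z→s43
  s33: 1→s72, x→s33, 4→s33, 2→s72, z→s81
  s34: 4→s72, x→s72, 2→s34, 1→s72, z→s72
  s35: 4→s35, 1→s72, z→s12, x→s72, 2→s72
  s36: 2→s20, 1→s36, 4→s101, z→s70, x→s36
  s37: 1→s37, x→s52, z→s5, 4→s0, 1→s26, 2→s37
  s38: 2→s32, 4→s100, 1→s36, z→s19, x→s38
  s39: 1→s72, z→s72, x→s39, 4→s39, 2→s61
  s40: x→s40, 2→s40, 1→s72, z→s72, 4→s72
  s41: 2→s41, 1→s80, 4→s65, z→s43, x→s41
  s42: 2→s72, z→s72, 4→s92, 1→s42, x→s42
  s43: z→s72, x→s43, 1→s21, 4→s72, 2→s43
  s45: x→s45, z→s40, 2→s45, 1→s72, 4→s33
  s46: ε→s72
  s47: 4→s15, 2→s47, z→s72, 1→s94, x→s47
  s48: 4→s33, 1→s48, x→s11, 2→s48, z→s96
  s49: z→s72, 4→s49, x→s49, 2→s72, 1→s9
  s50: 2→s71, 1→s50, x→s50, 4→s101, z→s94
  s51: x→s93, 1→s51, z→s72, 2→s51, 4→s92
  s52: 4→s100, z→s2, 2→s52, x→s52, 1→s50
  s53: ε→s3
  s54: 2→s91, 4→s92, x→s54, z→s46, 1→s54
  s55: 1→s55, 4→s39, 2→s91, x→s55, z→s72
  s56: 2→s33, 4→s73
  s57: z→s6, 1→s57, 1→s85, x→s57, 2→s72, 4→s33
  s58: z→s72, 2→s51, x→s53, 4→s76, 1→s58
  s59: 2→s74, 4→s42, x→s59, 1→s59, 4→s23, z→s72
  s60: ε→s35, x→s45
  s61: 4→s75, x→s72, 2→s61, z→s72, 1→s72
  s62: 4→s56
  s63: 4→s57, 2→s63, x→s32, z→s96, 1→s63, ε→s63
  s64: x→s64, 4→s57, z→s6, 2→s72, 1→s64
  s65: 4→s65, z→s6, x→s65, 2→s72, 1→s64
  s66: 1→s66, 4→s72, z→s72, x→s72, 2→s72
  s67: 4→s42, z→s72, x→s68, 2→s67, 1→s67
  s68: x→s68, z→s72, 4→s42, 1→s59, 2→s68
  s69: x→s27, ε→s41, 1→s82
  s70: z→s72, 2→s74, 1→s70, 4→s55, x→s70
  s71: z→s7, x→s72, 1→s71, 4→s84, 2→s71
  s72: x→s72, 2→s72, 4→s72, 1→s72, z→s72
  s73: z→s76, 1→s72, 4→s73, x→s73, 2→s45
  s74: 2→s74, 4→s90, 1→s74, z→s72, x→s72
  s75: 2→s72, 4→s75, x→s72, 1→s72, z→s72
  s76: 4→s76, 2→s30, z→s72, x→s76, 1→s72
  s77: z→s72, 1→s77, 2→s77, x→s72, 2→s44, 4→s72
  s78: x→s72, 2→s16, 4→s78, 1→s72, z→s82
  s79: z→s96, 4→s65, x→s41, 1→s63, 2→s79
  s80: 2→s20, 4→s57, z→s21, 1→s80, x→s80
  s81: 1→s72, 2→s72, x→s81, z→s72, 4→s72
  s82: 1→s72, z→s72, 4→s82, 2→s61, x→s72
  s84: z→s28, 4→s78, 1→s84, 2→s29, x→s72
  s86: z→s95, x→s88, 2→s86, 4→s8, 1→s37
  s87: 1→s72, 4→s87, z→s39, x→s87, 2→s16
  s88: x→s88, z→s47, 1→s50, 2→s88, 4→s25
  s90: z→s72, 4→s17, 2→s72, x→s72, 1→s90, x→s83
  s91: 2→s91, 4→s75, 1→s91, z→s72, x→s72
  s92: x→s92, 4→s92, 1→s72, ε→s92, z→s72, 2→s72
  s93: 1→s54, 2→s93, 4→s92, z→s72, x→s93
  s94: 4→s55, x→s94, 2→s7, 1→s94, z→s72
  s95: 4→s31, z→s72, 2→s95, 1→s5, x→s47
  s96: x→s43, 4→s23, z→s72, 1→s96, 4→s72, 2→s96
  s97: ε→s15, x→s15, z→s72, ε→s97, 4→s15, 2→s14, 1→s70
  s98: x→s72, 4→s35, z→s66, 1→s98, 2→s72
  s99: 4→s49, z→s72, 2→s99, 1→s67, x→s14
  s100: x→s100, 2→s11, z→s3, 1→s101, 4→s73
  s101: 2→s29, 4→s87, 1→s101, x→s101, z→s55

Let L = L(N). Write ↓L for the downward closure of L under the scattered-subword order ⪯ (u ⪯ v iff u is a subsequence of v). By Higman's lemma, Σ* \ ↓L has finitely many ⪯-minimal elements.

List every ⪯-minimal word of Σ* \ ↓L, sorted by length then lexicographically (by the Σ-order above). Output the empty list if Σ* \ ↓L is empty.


Antichain: [zz, 1441, x12x, 42z4, 4242].

|Q|=102, |F|=83, |δ|=452 (13 ε).
min D↑ (83 st, q0=0, F={11}): 0:1→1,x→2,z→3,4→4,2→0 1:1→1,x→5,z→6,4→7,2→1 2:1→8,x→2,z→9,4→10,2→2 3:1→6,x→9,z→11,4→12,2→3 4:1→13,x→10,z→12,4→4,2→14 5:1→8,x→5,z→15,4→16,2→5 6:1→6,x→15,z→11,4→17,2→6 7:1→7,x→16,z→17,4→18,2→19 8:1→8,x→8,z→20,4→21,2→22 9:1→20,x→9,z→11,4→23,2→9 10:1→24,x→10,z→23,4→10,2→25 11:1→11,x→11,z→11,4→11,2→11 12:1→26,x→23,z→11,4→12,2→27 13:1→13,x→28,z→26,4→7,2→29 14:1→29,x→25,z→30,4→31,2→14 15:1→20,x→15,z→11,4→32,2→15 16:1→21,x→16,z→32,4→18,2→33 17:1→17,x→32,z→11,4→34,2→35 18:1→11,x→18,z→34,4→18,2→36 19:1→19,x→33,z→30,4→37,2→19 20:1→20,x→20,z→11,4→38,2→39 21:1→21,x→21,z→38,4→40,2→41 22:1→22,x→11,z→39,4→42,2→22 23:1→43,x→23,z→11,4→23,2→44 24:1→24,x→24,z→43,4→21,2→45 25:1→46,x→25,z→47,4→31,2→25 26:1→26,x→48,z→11,4→17,2→49 27:1→49,x→44,z→11,4→50,2→27 28:1→24,x→28,z→48,4→16,2→51 29:1→29,x→51,z→30,4→52,2→29 30:1→30,x→47,z→11,4→11,2→30 31:1→53,x→31,z→54,4→31,2→11 32:1→38,x→32,z→11,4→34,2→55 33:1→56,x→33,z→47,4→37,2→33 34:1→11,x→34,z→11,4→34,2→57 35:1→35,x→55,z→11,4→58,2→35 36:1→11,x→36,z→59,4→37,2→36 37:1→11,x→37,z→60,4→37,2→11 38:1→38,x→38,z→11,4→61,2→62 39:1→39,x→11,z→11,4→63,2→39 40:1→11,x→40,z→61,4→40,2→64 41:1→41,x→11,z→65,4→66,2→41 42:1→42,x→11,z→63,4→67,2→41 43:1→43,x→43,z→11,4→38,2→68 44:1→69,x→44,z→11,4→50,2→44 45:1→45,x→11,z→65,4→70,2→45 46:1→46,x→46,z→71,4→52,2→45 47:1→71,x→47,z→11,4→11,2→47 48:1→43,x→48,z→11,4→32,2→72 49:1→49,x→72,z→11,4→73,2→49 50:1→74,x→50,z→11,4→50,2→11 51:1→46,x→51,z→47,4→52,2→51 52:1→52,x→52,z→54,4→37,2→11 53:1→53,x→53,z→54,4→52,2→11 54:1→54,x→54,z→11,4→11,2→11 55:1→75,x→55,z→11,4→58,2→55 56:1→56,x→56,z→71,4→37,2→41 57:1→11,x→57,z→11,4→58,2→57 58:1→11,x→58,z→11,4→58,2→11 59:1→11,x→59,z→11,4→11,2→59 60:1→11,x→60,z→11,4→11,2→11 61:1→11,x→61,z→11,4→61,2→76 62:1→62,x→11,z→11,4→77,2→62 63:1→63,x→11,z→11,4→78,2→62 64:1→11,x→11,z→79,4→66,2→64 65:1→65,x→11,z→11,4→11,2→65 66:1→11,x→11,z→80,4→66,2→11 67:1→11,x→11,z→78,4→67,2→64 68:1→68,x→11,z→11,4→81,2→68 69:1→69,x→69,z→11,4→73,2→68 70:1→70,x→11,z→82,4→66,2→11 71:1→71,x→71,z→11,4→11,2→65 72:1→69,x→72,z→11,4→73,2→72 73:1→73,x→73,z→11,4→58,2→11 74:1→74,x→74,z→11,4→73,2→11 75:1→75,x→75,z→11,4→58,2→62 76:1→11,x→11,z→11,4→77,2→76 77:1→11,x→11,z→11,4→77,2→11 78:1→11,x→11,z→11,4→78,2→76 79:1→11,x→11,z→11,4→11,2→79 80:1→11,x→11,z→11,4→11,2→11 81:1→81,x→11,z→11,4→77,2→11 82:1→82,x→11,z→11,4→11,2→11 (ε-aug+det+¬).
'zz': |S_i|=[92, 54, 2] end={s46,s72} rej; 2/2 del acc.
'1441': run [92, 77, 52, 22, 1] end={s72} — reject; 4/4 single-dels accept.
'x12x': |S_i|=[92, 74, 48, 24, 2] end={s72,s83} rej; 4/4 single-dels accept.
'42z4': run [92, 79, 53, 14, 2] end={s23,s72} — reject; 4/4 deletions ∈↓L.
'4242': |S_i|=[92, 79, 53, 22, 1] end={s72} — reject; 4/4 single-dels accept.
5 words, ⪯-incomp.


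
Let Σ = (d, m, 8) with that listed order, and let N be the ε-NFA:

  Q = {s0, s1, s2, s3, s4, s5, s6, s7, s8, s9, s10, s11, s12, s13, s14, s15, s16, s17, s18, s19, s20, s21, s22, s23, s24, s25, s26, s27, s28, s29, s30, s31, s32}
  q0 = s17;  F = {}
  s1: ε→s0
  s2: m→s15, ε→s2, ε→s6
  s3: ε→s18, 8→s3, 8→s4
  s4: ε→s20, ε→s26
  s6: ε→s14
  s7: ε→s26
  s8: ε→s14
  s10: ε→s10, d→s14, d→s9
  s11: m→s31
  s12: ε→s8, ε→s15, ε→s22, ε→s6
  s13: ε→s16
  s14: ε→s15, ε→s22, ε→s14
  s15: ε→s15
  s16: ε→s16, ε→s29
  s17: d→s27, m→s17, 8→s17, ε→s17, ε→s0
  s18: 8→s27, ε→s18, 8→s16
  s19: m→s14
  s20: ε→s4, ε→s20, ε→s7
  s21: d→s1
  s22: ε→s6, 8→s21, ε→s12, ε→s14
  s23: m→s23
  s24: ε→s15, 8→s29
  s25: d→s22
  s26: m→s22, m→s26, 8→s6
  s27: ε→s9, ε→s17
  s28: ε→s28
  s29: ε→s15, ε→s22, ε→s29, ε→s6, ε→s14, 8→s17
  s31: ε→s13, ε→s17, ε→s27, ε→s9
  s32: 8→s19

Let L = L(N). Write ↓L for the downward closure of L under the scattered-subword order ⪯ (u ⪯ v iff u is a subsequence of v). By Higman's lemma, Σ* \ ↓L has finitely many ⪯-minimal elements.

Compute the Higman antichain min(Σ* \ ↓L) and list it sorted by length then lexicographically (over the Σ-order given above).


A = [ε].

|Q|=33, |F|=0, |δ|=65 (43 ε).
min D↑ (1 st, q0=0, F={0}): 0:d→0,m→0,8→0.
ε ∈ L(D↑) — L = ∅.


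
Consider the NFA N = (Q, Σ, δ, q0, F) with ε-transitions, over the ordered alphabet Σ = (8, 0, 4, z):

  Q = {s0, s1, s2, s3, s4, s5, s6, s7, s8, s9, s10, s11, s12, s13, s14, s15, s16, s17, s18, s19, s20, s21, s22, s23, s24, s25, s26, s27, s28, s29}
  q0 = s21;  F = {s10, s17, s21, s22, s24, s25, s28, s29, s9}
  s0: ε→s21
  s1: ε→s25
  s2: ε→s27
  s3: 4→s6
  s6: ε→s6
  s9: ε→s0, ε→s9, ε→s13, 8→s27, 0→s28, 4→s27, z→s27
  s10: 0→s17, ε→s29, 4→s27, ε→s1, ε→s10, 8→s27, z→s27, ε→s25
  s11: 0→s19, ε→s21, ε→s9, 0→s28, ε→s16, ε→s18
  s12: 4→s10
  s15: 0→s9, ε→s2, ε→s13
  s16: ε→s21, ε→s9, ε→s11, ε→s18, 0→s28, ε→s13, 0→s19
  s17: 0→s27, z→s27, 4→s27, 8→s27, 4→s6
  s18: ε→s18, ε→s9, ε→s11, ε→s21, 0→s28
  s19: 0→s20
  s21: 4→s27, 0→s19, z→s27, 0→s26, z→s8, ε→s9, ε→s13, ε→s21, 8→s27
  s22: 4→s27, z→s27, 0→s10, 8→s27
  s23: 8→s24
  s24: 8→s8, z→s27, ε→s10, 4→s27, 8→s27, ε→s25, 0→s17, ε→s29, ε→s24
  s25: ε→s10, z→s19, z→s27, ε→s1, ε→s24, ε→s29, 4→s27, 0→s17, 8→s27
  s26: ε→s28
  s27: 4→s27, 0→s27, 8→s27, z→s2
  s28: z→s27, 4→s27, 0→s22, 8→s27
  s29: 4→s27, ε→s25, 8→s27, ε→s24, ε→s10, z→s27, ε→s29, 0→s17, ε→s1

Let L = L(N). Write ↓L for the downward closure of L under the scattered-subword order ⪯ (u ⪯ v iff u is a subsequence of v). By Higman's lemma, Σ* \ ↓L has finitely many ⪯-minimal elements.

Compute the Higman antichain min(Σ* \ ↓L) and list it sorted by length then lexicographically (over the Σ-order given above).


|Q|=30, |F|=9, |δ|=98 (43 ε).
min D↑ (6 st, q0=0, F={1}): 0:8→1,0→2,4→1,z→1 1:8→1,0→1,4→1,z→1 2:8→1,0→3,4→1,z→1 3:8→1,0→4,4→1,z→1 4:8→1,0→5,4→1,z→1 5:8→1,0→1,4→1,z→1 (ε-aug+det+¬).
'8': run [19, 3] end={s2,s27,s8} rej; 1/1 single-dels accept.
'4': run [19, 3] end={s2,s27,s6} rej; 1/1 deletions ∈↓L.
'z': run [19, 5] end={s19,s2,s20,s27,s8} ∉↓L; 1/1 del acc.
'00000': |S_i|=[19, 15, 13, 12, 5, 2] end={s2,s27} — reject; 5/5 single-dels accept.
4 words, ⪯-incomp.

Antichain: [8, 4, z, 00000].
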